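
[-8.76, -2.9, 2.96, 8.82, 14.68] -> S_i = -8.76 + 5.86*i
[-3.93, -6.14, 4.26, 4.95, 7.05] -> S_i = Random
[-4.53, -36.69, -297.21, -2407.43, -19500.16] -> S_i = -4.53*8.10^i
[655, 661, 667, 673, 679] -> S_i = 655 + 6*i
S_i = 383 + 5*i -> [383, 388, 393, 398, 403]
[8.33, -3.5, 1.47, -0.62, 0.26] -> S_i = 8.33*(-0.42)^i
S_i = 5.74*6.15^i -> [5.74, 35.3, 217.1, 1335.17, 8211.31]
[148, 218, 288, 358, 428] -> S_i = 148 + 70*i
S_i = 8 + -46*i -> [8, -38, -84, -130, -176]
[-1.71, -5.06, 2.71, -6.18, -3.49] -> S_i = Random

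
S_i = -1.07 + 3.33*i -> [-1.07, 2.26, 5.59, 8.92, 12.25]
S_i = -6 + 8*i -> [-6, 2, 10, 18, 26]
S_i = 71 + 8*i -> [71, 79, 87, 95, 103]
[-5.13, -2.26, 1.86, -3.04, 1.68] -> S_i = Random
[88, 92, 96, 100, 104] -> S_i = 88 + 4*i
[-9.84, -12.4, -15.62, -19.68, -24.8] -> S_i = -9.84*1.26^i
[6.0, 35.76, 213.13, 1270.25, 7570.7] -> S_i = 6.00*5.96^i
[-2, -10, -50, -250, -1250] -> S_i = -2*5^i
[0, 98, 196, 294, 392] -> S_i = 0 + 98*i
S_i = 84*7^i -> [84, 588, 4116, 28812, 201684]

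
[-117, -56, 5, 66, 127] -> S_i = -117 + 61*i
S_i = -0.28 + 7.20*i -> [-0.28, 6.92, 14.12, 21.32, 28.52]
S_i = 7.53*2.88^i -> [7.53, 21.69, 62.46, 179.88, 518.04]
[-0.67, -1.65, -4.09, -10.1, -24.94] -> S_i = -0.67*2.47^i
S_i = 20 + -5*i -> [20, 15, 10, 5, 0]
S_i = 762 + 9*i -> [762, 771, 780, 789, 798]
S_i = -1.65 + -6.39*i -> [-1.65, -8.04, -14.43, -20.82, -27.21]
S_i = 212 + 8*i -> [212, 220, 228, 236, 244]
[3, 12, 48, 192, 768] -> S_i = 3*4^i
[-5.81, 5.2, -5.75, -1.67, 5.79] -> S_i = Random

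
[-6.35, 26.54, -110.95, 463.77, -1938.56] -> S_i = -6.35*(-4.18)^i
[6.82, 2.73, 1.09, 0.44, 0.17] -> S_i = 6.82*0.40^i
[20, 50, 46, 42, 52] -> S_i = Random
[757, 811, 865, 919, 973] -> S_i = 757 + 54*i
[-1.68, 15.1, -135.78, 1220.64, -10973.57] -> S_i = -1.68*(-8.99)^i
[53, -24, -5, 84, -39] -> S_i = Random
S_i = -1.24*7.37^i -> [-1.24, -9.14, -67.35, -496.39, -3658.4]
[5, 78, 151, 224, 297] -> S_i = 5 + 73*i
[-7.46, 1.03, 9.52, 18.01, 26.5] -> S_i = -7.46 + 8.49*i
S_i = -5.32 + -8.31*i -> [-5.32, -13.63, -21.94, -30.25, -38.56]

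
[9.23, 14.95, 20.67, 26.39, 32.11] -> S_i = 9.23 + 5.72*i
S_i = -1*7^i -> [-1, -7, -49, -343, -2401]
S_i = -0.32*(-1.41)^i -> [-0.32, 0.45, -0.64, 0.9, -1.26]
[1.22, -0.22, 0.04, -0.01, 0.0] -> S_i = 1.22*(-0.18)^i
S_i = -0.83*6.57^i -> [-0.83, -5.45, -35.83, -235.38, -1546.46]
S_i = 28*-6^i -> [28, -168, 1008, -6048, 36288]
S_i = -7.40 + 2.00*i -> [-7.4, -5.4, -3.4, -1.4, 0.6]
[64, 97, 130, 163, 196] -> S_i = 64 + 33*i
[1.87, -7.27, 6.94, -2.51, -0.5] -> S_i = Random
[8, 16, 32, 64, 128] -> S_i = 8*2^i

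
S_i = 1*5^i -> [1, 5, 25, 125, 625]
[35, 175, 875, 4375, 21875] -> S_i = 35*5^i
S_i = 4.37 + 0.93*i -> [4.37, 5.3, 6.23, 7.16, 8.09]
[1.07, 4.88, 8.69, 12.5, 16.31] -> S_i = 1.07 + 3.81*i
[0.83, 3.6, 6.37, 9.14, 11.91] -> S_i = 0.83 + 2.77*i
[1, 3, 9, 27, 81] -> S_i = 1*3^i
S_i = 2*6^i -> [2, 12, 72, 432, 2592]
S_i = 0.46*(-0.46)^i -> [0.46, -0.21, 0.1, -0.04, 0.02]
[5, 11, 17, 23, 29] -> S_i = 5 + 6*i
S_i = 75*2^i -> [75, 150, 300, 600, 1200]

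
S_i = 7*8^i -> [7, 56, 448, 3584, 28672]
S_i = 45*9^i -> [45, 405, 3645, 32805, 295245]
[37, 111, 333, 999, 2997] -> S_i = 37*3^i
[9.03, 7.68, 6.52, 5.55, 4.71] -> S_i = 9.03*0.85^i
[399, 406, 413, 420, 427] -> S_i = 399 + 7*i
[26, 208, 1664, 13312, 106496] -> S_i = 26*8^i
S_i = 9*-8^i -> [9, -72, 576, -4608, 36864]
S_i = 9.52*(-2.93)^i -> [9.52, -27.89, 81.73, -239.46, 701.63]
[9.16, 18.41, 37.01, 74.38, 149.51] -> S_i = 9.16*2.01^i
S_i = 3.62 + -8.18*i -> [3.62, -4.56, -12.74, -20.92, -29.1]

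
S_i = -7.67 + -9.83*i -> [-7.67, -17.5, -27.33, -37.16, -46.99]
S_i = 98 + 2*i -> [98, 100, 102, 104, 106]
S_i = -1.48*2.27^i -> [-1.48, -3.36, -7.63, -17.31, -39.3]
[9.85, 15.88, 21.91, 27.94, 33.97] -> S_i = 9.85 + 6.03*i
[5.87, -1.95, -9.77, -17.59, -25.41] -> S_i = 5.87 + -7.82*i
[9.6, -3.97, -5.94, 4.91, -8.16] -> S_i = Random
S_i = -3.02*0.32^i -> [-3.02, -0.97, -0.31, -0.1, -0.03]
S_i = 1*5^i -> [1, 5, 25, 125, 625]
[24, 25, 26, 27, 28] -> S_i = 24 + 1*i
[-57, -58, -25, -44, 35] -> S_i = Random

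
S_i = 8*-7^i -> [8, -56, 392, -2744, 19208]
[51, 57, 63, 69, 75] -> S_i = 51 + 6*i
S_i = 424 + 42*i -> [424, 466, 508, 550, 592]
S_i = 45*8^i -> [45, 360, 2880, 23040, 184320]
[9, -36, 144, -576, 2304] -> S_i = 9*-4^i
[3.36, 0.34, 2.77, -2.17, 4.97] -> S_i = Random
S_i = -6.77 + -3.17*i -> [-6.77, -9.94, -13.11, -16.28, -19.45]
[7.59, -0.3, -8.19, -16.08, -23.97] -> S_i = 7.59 + -7.89*i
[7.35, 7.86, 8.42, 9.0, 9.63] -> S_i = 7.35*1.07^i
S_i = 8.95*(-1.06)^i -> [8.95, -9.49, 10.06, -10.66, 11.3]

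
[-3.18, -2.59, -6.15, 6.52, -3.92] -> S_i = Random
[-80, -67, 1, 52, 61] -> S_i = Random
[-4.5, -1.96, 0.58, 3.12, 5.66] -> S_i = -4.50 + 2.54*i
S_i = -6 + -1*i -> [-6, -7, -8, -9, -10]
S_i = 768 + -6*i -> [768, 762, 756, 750, 744]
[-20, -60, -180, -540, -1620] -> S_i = -20*3^i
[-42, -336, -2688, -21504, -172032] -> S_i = -42*8^i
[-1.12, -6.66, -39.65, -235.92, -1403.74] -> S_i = -1.12*5.95^i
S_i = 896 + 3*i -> [896, 899, 902, 905, 908]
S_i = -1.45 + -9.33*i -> [-1.45, -10.78, -20.11, -29.44, -38.77]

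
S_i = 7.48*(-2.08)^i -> [7.48, -15.56, 32.36, -67.31, 140.01]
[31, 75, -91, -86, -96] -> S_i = Random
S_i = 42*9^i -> [42, 378, 3402, 30618, 275562]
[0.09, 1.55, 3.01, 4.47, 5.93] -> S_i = 0.09 + 1.46*i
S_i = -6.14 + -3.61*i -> [-6.14, -9.75, -13.36, -16.97, -20.58]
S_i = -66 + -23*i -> [-66, -89, -112, -135, -158]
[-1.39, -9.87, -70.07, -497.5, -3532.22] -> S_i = -1.39*7.10^i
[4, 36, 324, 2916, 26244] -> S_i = 4*9^i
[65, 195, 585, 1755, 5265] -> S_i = 65*3^i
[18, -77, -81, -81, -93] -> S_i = Random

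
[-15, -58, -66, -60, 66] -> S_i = Random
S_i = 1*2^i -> [1, 2, 4, 8, 16]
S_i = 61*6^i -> [61, 366, 2196, 13176, 79056]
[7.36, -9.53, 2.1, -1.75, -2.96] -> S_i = Random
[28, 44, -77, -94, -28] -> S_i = Random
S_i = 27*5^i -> [27, 135, 675, 3375, 16875]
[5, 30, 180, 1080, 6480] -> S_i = 5*6^i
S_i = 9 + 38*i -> [9, 47, 85, 123, 161]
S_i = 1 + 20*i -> [1, 21, 41, 61, 81]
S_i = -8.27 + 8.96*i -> [-8.27, 0.69, 9.65, 18.61, 27.57]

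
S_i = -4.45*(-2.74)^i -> [-4.45, 12.19, -33.41, 91.54, -250.82]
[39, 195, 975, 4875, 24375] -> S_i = 39*5^i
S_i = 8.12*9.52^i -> [8.12, 77.3, 735.92, 7005.95, 66696.62]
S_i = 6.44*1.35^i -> [6.44, 8.69, 11.74, 15.84, 21.39]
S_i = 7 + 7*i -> [7, 14, 21, 28, 35]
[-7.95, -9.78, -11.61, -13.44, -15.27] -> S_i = -7.95 + -1.83*i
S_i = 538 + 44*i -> [538, 582, 626, 670, 714]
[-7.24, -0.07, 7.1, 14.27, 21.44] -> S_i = -7.24 + 7.17*i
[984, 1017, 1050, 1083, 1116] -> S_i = 984 + 33*i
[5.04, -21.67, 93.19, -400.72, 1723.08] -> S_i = 5.04*(-4.30)^i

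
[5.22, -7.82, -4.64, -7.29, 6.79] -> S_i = Random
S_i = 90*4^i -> [90, 360, 1440, 5760, 23040]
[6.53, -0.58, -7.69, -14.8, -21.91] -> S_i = 6.53 + -7.11*i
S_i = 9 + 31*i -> [9, 40, 71, 102, 133]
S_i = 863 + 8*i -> [863, 871, 879, 887, 895]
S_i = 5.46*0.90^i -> [5.46, 4.91, 4.42, 3.98, 3.58]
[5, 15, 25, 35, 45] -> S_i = 5 + 10*i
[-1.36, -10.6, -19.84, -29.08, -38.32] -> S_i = -1.36 + -9.24*i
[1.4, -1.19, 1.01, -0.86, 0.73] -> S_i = 1.40*(-0.85)^i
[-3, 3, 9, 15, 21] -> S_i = -3 + 6*i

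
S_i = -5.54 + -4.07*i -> [-5.54, -9.61, -13.68, -17.75, -21.82]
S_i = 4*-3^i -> [4, -12, 36, -108, 324]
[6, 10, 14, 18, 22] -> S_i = 6 + 4*i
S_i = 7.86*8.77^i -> [7.86, 68.93, 604.54, 5301.78, 46496.57]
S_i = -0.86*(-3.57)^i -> [-0.86, 3.07, -10.96, 39.13, -139.69]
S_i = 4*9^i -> [4, 36, 324, 2916, 26244]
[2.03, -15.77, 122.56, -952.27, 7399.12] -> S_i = 2.03*(-7.77)^i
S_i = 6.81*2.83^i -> [6.81, 19.27, 54.54, 154.35, 436.81]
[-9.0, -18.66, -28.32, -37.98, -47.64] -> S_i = -9.00 + -9.66*i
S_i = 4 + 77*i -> [4, 81, 158, 235, 312]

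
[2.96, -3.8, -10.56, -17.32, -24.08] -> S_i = 2.96 + -6.76*i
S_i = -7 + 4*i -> [-7, -3, 1, 5, 9]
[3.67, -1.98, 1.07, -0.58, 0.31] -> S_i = 3.67*(-0.54)^i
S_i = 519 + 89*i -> [519, 608, 697, 786, 875]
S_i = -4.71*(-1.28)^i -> [-4.71, 6.03, -7.72, 9.88, -12.64]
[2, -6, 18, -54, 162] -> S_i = 2*-3^i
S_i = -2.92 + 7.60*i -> [-2.92, 4.68, 12.28, 19.88, 27.48]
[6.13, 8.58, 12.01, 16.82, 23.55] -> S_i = 6.13*1.40^i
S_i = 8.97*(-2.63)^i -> [8.97, -23.59, 62.04, -163.18, 429.16]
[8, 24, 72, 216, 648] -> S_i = 8*3^i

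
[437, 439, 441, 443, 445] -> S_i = 437 + 2*i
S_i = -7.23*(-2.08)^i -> [-7.23, 15.04, -31.28, 65.06, -135.33]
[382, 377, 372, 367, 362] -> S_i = 382 + -5*i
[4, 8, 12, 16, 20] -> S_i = 4 + 4*i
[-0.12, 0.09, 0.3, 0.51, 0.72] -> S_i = -0.12 + 0.21*i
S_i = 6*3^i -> [6, 18, 54, 162, 486]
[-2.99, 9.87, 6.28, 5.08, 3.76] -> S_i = Random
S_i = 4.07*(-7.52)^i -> [4.07, -30.61, 230.16, -1730.8, 13015.65]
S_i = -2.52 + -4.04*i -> [-2.52, -6.56, -10.6, -14.64, -18.68]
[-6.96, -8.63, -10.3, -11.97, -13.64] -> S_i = -6.96 + -1.67*i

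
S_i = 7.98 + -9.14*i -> [7.98, -1.16, -10.3, -19.44, -28.58]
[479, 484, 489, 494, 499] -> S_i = 479 + 5*i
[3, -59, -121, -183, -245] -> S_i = 3 + -62*i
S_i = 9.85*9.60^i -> [9.85, 94.56, 907.78, 8714.65, 83660.64]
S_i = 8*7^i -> [8, 56, 392, 2744, 19208]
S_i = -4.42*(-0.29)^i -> [-4.42, 1.28, -0.37, 0.11, -0.03]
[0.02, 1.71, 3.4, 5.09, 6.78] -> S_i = 0.02 + 1.69*i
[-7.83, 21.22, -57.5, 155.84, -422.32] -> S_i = -7.83*(-2.71)^i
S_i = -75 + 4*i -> [-75, -71, -67, -63, -59]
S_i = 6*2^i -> [6, 12, 24, 48, 96]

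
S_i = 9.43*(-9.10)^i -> [9.43, -85.81, 780.9, -7106.17, 64666.19]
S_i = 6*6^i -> [6, 36, 216, 1296, 7776]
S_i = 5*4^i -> [5, 20, 80, 320, 1280]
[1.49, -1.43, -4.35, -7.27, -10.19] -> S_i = 1.49 + -2.92*i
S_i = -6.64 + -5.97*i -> [-6.64, -12.61, -18.58, -24.55, -30.52]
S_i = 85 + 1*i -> [85, 86, 87, 88, 89]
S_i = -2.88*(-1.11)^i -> [-2.88, 3.2, -3.55, 3.94, -4.37]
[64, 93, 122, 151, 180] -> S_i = 64 + 29*i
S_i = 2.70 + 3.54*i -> [2.7, 6.24, 9.78, 13.32, 16.86]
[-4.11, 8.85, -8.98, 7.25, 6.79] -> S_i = Random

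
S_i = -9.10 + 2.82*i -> [-9.1, -6.28, -3.46, -0.64, 2.18]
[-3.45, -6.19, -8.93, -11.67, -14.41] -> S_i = -3.45 + -2.74*i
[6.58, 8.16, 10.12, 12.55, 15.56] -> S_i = 6.58*1.24^i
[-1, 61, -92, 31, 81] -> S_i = Random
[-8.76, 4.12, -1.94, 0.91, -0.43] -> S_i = -8.76*(-0.47)^i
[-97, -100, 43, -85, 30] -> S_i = Random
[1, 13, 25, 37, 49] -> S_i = 1 + 12*i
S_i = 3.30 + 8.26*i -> [3.3, 11.56, 19.82, 28.08, 36.34]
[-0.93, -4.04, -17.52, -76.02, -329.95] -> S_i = -0.93*4.34^i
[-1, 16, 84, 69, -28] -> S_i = Random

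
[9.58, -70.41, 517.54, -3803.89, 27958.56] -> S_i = 9.58*(-7.35)^i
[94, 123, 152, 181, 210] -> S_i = 94 + 29*i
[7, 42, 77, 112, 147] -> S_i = 7 + 35*i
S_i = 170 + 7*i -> [170, 177, 184, 191, 198]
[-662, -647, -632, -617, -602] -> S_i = -662 + 15*i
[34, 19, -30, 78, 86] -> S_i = Random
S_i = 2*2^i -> [2, 4, 8, 16, 32]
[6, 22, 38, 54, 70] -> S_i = 6 + 16*i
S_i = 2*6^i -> [2, 12, 72, 432, 2592]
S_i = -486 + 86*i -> [-486, -400, -314, -228, -142]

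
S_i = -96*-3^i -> [-96, 288, -864, 2592, -7776]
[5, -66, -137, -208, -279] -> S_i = 5 + -71*i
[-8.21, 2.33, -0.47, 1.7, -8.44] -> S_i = Random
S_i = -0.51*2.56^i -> [-0.51, -1.31, -3.34, -8.56, -21.9]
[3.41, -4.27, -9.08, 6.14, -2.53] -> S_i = Random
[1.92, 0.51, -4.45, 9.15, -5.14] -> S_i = Random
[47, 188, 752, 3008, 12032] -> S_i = 47*4^i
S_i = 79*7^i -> [79, 553, 3871, 27097, 189679]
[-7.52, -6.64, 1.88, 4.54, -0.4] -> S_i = Random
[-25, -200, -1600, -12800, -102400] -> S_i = -25*8^i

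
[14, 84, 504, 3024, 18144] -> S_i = 14*6^i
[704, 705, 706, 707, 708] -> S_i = 704 + 1*i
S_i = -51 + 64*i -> [-51, 13, 77, 141, 205]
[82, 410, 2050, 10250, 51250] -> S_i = 82*5^i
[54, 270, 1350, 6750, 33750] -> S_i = 54*5^i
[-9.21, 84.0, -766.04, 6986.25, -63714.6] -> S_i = -9.21*(-9.12)^i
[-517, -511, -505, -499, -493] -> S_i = -517 + 6*i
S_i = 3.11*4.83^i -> [3.11, 15.02, 72.55, 350.43, 1692.58]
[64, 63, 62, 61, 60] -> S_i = 64 + -1*i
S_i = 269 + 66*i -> [269, 335, 401, 467, 533]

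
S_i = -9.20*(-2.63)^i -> [-9.2, 24.2, -63.64, 167.36, -440.16]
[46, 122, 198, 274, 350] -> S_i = 46 + 76*i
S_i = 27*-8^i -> [27, -216, 1728, -13824, 110592]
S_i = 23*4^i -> [23, 92, 368, 1472, 5888]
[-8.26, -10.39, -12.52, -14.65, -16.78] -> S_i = -8.26 + -2.13*i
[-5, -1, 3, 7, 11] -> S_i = -5 + 4*i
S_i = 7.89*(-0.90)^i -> [7.89, -7.1, 6.39, -5.75, 5.18]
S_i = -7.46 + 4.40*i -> [-7.46, -3.06, 1.34, 5.74, 10.14]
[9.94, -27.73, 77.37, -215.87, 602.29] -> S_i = 9.94*(-2.79)^i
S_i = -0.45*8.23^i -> [-0.45, -3.7, -30.48, -250.85, -2064.49]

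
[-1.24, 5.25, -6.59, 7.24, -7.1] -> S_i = Random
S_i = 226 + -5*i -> [226, 221, 216, 211, 206]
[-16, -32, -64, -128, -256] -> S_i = -16*2^i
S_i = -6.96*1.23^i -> [-6.96, -8.56, -10.53, -12.95, -15.93]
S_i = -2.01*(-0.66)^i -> [-2.01, 1.33, -0.88, 0.58, -0.38]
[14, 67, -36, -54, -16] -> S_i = Random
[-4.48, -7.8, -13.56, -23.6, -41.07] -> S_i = -4.48*1.74^i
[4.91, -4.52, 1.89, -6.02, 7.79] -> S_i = Random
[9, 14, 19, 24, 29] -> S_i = 9 + 5*i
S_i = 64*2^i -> [64, 128, 256, 512, 1024]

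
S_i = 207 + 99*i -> [207, 306, 405, 504, 603]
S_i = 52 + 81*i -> [52, 133, 214, 295, 376]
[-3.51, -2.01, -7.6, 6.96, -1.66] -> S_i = Random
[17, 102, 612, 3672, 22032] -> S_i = 17*6^i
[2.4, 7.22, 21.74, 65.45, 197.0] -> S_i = 2.40*3.01^i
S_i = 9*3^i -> [9, 27, 81, 243, 729]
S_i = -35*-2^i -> [-35, 70, -140, 280, -560]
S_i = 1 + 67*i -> [1, 68, 135, 202, 269]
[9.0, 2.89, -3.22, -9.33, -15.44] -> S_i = 9.00 + -6.11*i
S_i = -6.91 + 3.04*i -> [-6.91, -3.87, -0.83, 2.21, 5.25]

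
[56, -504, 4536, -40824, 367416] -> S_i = 56*-9^i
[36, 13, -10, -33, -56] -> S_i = 36 + -23*i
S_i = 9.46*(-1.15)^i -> [9.46, -10.88, 12.51, -14.39, 16.55]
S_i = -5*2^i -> [-5, -10, -20, -40, -80]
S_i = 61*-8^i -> [61, -488, 3904, -31232, 249856]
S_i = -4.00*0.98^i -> [-4.0, -3.92, -3.84, -3.76, -3.69]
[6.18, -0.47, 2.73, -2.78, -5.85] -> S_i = Random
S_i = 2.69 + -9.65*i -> [2.69, -6.96, -16.61, -26.26, -35.91]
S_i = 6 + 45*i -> [6, 51, 96, 141, 186]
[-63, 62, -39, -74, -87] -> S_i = Random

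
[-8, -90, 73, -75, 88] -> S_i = Random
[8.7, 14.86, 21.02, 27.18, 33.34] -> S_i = 8.70 + 6.16*i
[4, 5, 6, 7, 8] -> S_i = 4 + 1*i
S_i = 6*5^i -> [6, 30, 150, 750, 3750]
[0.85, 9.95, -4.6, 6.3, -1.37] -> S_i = Random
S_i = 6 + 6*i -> [6, 12, 18, 24, 30]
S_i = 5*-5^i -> [5, -25, 125, -625, 3125]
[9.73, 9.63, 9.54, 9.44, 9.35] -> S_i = 9.73*0.99^i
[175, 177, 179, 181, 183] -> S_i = 175 + 2*i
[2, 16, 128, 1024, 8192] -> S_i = 2*8^i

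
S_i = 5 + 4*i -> [5, 9, 13, 17, 21]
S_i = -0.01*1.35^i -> [-0.01, -0.01, -0.02, -0.02, -0.03]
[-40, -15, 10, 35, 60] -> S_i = -40 + 25*i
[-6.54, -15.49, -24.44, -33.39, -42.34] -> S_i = -6.54 + -8.95*i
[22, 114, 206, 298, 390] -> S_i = 22 + 92*i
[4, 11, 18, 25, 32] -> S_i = 4 + 7*i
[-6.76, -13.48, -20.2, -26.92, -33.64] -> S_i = -6.76 + -6.72*i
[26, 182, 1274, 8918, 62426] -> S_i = 26*7^i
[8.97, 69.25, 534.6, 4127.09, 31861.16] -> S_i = 8.97*7.72^i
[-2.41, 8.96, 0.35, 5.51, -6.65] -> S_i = Random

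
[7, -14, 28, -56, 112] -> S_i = 7*-2^i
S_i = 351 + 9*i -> [351, 360, 369, 378, 387]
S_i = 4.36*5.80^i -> [4.36, 25.29, 146.67, 850.69, 4933.99]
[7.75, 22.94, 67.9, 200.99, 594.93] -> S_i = 7.75*2.96^i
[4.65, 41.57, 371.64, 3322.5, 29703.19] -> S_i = 4.65*8.94^i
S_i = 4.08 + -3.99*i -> [4.08, 0.09, -3.9, -7.89, -11.88]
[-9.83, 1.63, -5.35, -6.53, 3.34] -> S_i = Random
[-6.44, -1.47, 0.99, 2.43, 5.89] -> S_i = Random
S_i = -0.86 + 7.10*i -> [-0.86, 6.24, 13.34, 20.44, 27.54]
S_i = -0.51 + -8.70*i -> [-0.51, -9.21, -17.91, -26.61, -35.31]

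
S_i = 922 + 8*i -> [922, 930, 938, 946, 954]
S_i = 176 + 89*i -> [176, 265, 354, 443, 532]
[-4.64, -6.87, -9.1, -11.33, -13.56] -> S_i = -4.64 + -2.23*i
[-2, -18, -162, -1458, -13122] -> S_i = -2*9^i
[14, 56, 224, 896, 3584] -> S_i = 14*4^i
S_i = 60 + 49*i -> [60, 109, 158, 207, 256]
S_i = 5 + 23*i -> [5, 28, 51, 74, 97]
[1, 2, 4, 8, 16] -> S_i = 1*2^i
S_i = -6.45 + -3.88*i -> [-6.45, -10.33, -14.21, -18.09, -21.97]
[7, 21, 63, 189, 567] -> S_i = 7*3^i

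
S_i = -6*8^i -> [-6, -48, -384, -3072, -24576]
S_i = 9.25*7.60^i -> [9.25, 70.3, 534.28, 4060.53, 30860.01]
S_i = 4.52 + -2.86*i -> [4.52, 1.66, -1.2, -4.06, -6.92]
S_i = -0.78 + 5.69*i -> [-0.78, 4.91, 10.6, 16.29, 21.98]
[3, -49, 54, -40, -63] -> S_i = Random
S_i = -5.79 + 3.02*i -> [-5.79, -2.77, 0.25, 3.27, 6.29]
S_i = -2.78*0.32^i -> [-2.78, -0.89, -0.28, -0.09, -0.03]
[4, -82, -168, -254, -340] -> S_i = 4 + -86*i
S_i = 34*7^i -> [34, 238, 1666, 11662, 81634]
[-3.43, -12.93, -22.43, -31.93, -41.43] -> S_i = -3.43 + -9.50*i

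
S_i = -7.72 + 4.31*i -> [-7.72, -3.41, 0.9, 5.21, 9.52]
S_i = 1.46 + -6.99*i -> [1.46, -5.53, -12.52, -19.51, -26.5]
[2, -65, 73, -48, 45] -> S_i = Random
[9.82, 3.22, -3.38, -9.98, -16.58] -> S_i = 9.82 + -6.60*i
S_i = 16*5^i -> [16, 80, 400, 2000, 10000]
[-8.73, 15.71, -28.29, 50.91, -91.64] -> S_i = -8.73*(-1.80)^i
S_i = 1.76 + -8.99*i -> [1.76, -7.23, -16.22, -25.21, -34.2]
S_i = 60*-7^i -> [60, -420, 2940, -20580, 144060]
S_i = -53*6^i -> [-53, -318, -1908, -11448, -68688]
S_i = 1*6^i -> [1, 6, 36, 216, 1296]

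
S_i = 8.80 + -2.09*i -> [8.8, 6.71, 4.62, 2.53, 0.44]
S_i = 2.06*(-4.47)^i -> [2.06, -9.21, 41.16, -183.99, 822.43]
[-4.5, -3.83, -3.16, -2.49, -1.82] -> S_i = -4.50 + 0.67*i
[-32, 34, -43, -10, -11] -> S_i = Random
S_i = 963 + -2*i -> [963, 961, 959, 957, 955]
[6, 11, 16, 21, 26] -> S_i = 6 + 5*i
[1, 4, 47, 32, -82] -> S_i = Random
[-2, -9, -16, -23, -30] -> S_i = -2 + -7*i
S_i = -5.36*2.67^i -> [-5.36, -14.31, -38.21, -102.02, -272.4]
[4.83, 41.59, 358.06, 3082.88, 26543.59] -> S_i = 4.83*8.61^i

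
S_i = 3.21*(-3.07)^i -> [3.21, -9.85, 30.25, -92.88, 285.14]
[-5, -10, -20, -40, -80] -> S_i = -5*2^i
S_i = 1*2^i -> [1, 2, 4, 8, 16]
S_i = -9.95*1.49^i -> [-9.95, -14.83, -22.09, -32.91, -49.04]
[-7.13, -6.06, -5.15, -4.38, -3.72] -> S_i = -7.13*0.85^i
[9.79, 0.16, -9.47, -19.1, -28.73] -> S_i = 9.79 + -9.63*i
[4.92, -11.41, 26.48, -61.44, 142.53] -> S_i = 4.92*(-2.32)^i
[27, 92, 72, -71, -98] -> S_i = Random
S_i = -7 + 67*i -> [-7, 60, 127, 194, 261]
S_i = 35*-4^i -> [35, -140, 560, -2240, 8960]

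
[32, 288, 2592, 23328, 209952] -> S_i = 32*9^i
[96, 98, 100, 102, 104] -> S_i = 96 + 2*i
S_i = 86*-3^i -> [86, -258, 774, -2322, 6966]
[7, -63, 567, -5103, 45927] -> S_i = 7*-9^i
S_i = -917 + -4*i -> [-917, -921, -925, -929, -933]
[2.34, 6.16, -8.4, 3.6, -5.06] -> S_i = Random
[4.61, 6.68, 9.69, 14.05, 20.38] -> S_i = 4.61*1.45^i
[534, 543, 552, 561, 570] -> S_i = 534 + 9*i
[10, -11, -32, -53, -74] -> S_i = 10 + -21*i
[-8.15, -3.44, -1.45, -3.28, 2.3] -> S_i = Random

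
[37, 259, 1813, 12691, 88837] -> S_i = 37*7^i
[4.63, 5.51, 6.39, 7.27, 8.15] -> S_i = 4.63 + 0.88*i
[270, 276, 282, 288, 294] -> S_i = 270 + 6*i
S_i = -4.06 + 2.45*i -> [-4.06, -1.61, 0.84, 3.29, 5.74]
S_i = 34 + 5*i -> [34, 39, 44, 49, 54]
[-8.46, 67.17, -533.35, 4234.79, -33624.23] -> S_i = -8.46*(-7.94)^i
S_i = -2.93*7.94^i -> [-2.93, -23.26, -184.72, -1466.66, -11645.27]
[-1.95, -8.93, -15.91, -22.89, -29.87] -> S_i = -1.95 + -6.98*i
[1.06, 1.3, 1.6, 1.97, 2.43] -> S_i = 1.06*1.23^i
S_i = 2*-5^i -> [2, -10, 50, -250, 1250]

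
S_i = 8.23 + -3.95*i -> [8.23, 4.28, 0.33, -3.62, -7.57]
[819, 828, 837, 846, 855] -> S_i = 819 + 9*i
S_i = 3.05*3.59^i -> [3.05, 10.95, 39.31, 141.12, 506.61]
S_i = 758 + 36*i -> [758, 794, 830, 866, 902]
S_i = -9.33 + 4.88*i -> [-9.33, -4.45, 0.43, 5.31, 10.19]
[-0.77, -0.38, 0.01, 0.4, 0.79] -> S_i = -0.77 + 0.39*i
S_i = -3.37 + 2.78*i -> [-3.37, -0.59, 2.19, 4.97, 7.75]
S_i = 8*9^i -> [8, 72, 648, 5832, 52488]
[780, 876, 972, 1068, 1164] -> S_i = 780 + 96*i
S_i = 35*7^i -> [35, 245, 1715, 12005, 84035]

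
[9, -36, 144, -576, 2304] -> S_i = 9*-4^i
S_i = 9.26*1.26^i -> [9.26, 11.67, 14.7, 18.52, 23.34]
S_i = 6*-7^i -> [6, -42, 294, -2058, 14406]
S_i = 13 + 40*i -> [13, 53, 93, 133, 173]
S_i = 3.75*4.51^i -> [3.75, 16.91, 76.28, 344.0, 1551.45]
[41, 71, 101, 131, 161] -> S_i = 41 + 30*i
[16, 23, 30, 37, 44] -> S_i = 16 + 7*i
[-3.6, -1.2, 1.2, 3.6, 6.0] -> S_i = -3.60 + 2.40*i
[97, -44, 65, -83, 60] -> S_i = Random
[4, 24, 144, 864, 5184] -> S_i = 4*6^i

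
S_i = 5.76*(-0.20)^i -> [5.76, -1.15, 0.23, -0.05, 0.01]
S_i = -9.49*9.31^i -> [-9.49, -88.35, -822.56, -7658.0, -71295.96]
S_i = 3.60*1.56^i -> [3.6, 5.62, 8.76, 13.67, 21.32]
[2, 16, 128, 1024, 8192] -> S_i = 2*8^i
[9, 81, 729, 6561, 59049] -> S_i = 9*9^i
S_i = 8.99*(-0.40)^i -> [8.99, -3.6, 1.44, -0.58, 0.23]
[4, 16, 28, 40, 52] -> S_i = 4 + 12*i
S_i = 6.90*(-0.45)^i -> [6.9, -3.11, 1.4, -0.63, 0.28]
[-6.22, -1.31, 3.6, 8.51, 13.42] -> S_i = -6.22 + 4.91*i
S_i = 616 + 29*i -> [616, 645, 674, 703, 732]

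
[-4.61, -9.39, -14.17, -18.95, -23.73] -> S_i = -4.61 + -4.78*i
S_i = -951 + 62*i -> [-951, -889, -827, -765, -703]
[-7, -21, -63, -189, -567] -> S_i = -7*3^i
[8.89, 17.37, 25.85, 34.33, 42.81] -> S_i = 8.89 + 8.48*i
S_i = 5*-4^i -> [5, -20, 80, -320, 1280]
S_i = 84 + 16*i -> [84, 100, 116, 132, 148]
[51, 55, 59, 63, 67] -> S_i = 51 + 4*i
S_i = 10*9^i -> [10, 90, 810, 7290, 65610]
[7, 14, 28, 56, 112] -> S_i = 7*2^i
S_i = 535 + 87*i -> [535, 622, 709, 796, 883]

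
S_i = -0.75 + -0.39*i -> [-0.75, -1.14, -1.53, -1.92, -2.31]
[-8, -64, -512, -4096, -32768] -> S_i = -8*8^i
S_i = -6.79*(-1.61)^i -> [-6.79, 10.93, -17.6, 28.34, -45.62]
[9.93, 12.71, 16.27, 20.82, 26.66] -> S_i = 9.93*1.28^i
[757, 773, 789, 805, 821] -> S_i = 757 + 16*i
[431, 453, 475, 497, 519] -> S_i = 431 + 22*i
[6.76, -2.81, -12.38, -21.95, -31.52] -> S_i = 6.76 + -9.57*i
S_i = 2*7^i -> [2, 14, 98, 686, 4802]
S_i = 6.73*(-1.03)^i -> [6.73, -6.93, 7.14, -7.35, 7.57]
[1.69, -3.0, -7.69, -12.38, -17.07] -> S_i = 1.69 + -4.69*i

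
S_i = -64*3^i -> [-64, -192, -576, -1728, -5184]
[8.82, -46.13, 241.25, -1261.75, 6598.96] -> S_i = 8.82*(-5.23)^i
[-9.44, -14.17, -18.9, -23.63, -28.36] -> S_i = -9.44 + -4.73*i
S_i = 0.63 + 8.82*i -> [0.63, 9.45, 18.27, 27.09, 35.91]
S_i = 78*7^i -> [78, 546, 3822, 26754, 187278]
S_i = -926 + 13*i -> [-926, -913, -900, -887, -874]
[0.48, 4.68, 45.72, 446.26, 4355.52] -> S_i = 0.48*9.76^i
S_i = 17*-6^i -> [17, -102, 612, -3672, 22032]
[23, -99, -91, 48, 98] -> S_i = Random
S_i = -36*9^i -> [-36, -324, -2916, -26244, -236196]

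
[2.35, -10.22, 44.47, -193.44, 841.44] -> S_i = 2.35*(-4.35)^i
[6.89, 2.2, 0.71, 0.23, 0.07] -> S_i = 6.89*0.32^i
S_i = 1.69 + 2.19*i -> [1.69, 3.88, 6.07, 8.26, 10.45]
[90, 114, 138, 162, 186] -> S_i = 90 + 24*i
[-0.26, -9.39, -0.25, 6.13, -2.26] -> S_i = Random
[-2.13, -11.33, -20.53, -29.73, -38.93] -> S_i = -2.13 + -9.20*i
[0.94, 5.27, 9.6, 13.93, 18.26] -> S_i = 0.94 + 4.33*i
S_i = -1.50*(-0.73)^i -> [-1.5, 1.1, -0.8, 0.58, -0.43]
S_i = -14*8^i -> [-14, -112, -896, -7168, -57344]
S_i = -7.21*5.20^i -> [-7.21, -37.49, -194.96, -1013.78, -5271.68]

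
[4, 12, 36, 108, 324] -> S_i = 4*3^i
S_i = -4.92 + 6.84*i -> [-4.92, 1.92, 8.76, 15.6, 22.44]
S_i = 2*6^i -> [2, 12, 72, 432, 2592]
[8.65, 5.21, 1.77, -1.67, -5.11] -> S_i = 8.65 + -3.44*i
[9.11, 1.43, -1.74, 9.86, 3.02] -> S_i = Random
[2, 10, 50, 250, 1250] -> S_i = 2*5^i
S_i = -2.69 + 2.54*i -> [-2.69, -0.15, 2.39, 4.93, 7.47]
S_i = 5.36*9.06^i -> [5.36, 48.56, 439.97, 3986.11, 36114.17]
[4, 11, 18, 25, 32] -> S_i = 4 + 7*i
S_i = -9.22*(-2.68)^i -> [-9.22, 24.71, -66.22, 177.47, -475.63]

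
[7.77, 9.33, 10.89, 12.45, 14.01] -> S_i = 7.77 + 1.56*i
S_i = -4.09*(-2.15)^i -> [-4.09, 8.79, -18.91, 40.65, -87.39]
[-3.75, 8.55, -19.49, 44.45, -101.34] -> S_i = -3.75*(-2.28)^i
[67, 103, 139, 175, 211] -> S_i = 67 + 36*i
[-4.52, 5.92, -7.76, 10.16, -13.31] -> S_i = -4.52*(-1.31)^i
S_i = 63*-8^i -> [63, -504, 4032, -32256, 258048]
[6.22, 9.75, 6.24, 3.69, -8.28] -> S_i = Random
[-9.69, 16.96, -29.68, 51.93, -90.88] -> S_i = -9.69*(-1.75)^i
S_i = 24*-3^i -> [24, -72, 216, -648, 1944]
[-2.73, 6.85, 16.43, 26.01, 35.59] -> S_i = -2.73 + 9.58*i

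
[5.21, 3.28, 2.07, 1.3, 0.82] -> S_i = 5.21*0.63^i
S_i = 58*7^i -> [58, 406, 2842, 19894, 139258]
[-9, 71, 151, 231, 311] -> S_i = -9 + 80*i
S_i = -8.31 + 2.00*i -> [-8.31, -6.31, -4.31, -2.31, -0.31]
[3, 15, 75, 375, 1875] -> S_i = 3*5^i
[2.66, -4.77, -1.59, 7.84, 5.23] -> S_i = Random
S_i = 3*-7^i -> [3, -21, 147, -1029, 7203]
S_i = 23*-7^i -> [23, -161, 1127, -7889, 55223]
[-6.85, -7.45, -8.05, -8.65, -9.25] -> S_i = -6.85 + -0.60*i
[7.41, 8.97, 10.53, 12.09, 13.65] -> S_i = 7.41 + 1.56*i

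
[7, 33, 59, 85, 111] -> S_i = 7 + 26*i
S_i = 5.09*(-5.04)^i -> [5.09, -25.65, 129.29, -651.64, 3284.28]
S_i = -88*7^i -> [-88, -616, -4312, -30184, -211288]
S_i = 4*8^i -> [4, 32, 256, 2048, 16384]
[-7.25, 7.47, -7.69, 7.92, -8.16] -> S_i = -7.25*(-1.03)^i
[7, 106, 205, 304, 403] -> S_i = 7 + 99*i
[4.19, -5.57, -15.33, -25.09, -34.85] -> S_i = 4.19 + -9.76*i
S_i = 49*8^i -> [49, 392, 3136, 25088, 200704]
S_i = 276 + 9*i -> [276, 285, 294, 303, 312]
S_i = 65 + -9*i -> [65, 56, 47, 38, 29]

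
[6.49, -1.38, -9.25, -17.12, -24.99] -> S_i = 6.49 + -7.87*i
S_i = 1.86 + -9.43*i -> [1.86, -7.57, -17.0, -26.43, -35.86]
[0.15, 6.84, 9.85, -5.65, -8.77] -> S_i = Random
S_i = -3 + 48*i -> [-3, 45, 93, 141, 189]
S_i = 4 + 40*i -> [4, 44, 84, 124, 164]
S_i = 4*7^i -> [4, 28, 196, 1372, 9604]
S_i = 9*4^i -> [9, 36, 144, 576, 2304]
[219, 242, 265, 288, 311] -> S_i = 219 + 23*i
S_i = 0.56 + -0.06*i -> [0.56, 0.5, 0.44, 0.38, 0.32]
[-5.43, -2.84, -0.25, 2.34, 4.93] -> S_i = -5.43 + 2.59*i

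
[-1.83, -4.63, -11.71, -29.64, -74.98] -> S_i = -1.83*2.53^i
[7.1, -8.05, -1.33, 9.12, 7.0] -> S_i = Random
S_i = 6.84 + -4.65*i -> [6.84, 2.19, -2.46, -7.11, -11.76]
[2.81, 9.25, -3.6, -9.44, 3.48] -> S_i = Random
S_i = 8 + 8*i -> [8, 16, 24, 32, 40]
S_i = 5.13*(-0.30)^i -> [5.13, -1.54, 0.46, -0.14, 0.04]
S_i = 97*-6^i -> [97, -582, 3492, -20952, 125712]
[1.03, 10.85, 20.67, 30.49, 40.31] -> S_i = 1.03 + 9.82*i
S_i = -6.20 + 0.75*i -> [-6.2, -5.45, -4.7, -3.95, -3.2]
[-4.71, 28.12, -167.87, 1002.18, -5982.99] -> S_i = -4.71*(-5.97)^i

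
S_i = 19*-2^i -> [19, -38, 76, -152, 304]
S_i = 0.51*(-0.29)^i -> [0.51, -0.15, 0.04, -0.01, 0.0]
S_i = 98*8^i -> [98, 784, 6272, 50176, 401408]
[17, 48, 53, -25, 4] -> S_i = Random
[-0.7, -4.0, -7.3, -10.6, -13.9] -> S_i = -0.70 + -3.30*i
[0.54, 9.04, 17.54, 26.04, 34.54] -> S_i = 0.54 + 8.50*i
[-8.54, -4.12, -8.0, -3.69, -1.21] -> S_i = Random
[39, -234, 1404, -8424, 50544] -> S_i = 39*-6^i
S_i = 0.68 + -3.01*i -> [0.68, -2.33, -5.34, -8.35, -11.36]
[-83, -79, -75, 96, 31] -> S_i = Random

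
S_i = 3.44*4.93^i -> [3.44, 16.96, 83.61, 412.19, 2032.1]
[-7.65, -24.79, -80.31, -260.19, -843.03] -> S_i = -7.65*3.24^i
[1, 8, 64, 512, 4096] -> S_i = 1*8^i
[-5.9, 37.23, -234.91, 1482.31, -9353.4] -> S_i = -5.90*(-6.31)^i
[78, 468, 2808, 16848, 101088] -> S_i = 78*6^i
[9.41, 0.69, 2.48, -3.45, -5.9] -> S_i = Random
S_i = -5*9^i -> [-5, -45, -405, -3645, -32805]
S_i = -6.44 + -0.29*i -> [-6.44, -6.73, -7.02, -7.31, -7.6]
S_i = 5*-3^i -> [5, -15, 45, -135, 405]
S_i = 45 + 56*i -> [45, 101, 157, 213, 269]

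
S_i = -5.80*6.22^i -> [-5.8, -36.08, -224.39, -1395.72, -8681.4]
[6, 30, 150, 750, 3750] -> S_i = 6*5^i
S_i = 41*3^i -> [41, 123, 369, 1107, 3321]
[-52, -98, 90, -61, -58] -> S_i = Random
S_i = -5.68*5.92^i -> [-5.68, -33.63, -199.06, -1178.46, -6976.46]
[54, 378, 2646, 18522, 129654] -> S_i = 54*7^i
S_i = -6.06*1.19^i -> [-6.06, -7.21, -8.58, -10.21, -12.15]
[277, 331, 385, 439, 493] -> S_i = 277 + 54*i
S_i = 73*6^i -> [73, 438, 2628, 15768, 94608]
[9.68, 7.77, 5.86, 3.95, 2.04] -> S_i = 9.68 + -1.91*i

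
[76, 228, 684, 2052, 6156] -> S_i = 76*3^i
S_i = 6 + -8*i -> [6, -2, -10, -18, -26]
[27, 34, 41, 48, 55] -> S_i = 27 + 7*i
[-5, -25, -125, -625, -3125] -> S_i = -5*5^i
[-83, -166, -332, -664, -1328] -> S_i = -83*2^i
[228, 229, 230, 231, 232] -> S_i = 228 + 1*i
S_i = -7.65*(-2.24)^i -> [-7.65, 17.14, -38.38, 85.98, -192.6]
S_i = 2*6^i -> [2, 12, 72, 432, 2592]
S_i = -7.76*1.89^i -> [-7.76, -14.67, -27.72, -52.39, -99.02]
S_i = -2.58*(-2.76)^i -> [-2.58, 7.12, -19.65, 54.24, -149.71]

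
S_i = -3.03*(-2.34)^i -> [-3.03, 7.09, -16.59, 38.82, -90.85]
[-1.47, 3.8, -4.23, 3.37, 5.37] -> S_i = Random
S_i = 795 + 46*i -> [795, 841, 887, 933, 979]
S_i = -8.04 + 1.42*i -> [-8.04, -6.62, -5.2, -3.78, -2.36]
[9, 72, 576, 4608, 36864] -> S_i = 9*8^i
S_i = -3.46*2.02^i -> [-3.46, -6.99, -14.12, -28.52, -57.61]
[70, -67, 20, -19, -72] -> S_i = Random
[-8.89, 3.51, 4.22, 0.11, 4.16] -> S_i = Random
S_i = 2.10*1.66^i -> [2.1, 3.49, 5.79, 9.61, 15.95]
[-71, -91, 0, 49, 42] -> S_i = Random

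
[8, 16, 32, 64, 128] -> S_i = 8*2^i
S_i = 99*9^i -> [99, 891, 8019, 72171, 649539]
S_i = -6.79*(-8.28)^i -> [-6.79, 56.22, -465.51, 3854.44, -31914.73]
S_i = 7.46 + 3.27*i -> [7.46, 10.73, 14.0, 17.27, 20.54]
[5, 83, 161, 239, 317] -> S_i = 5 + 78*i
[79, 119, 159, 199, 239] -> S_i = 79 + 40*i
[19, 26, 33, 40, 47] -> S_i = 19 + 7*i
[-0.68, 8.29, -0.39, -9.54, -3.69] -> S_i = Random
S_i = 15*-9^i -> [15, -135, 1215, -10935, 98415]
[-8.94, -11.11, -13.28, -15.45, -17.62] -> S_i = -8.94 + -2.17*i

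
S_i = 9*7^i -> [9, 63, 441, 3087, 21609]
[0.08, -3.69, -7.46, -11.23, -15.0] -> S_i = 0.08 + -3.77*i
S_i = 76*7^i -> [76, 532, 3724, 26068, 182476]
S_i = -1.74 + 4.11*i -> [-1.74, 2.37, 6.48, 10.59, 14.7]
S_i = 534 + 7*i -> [534, 541, 548, 555, 562]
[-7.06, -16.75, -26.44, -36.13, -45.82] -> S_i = -7.06 + -9.69*i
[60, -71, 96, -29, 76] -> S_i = Random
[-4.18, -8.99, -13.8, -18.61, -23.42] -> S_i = -4.18 + -4.81*i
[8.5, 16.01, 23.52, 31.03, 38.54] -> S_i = 8.50 + 7.51*i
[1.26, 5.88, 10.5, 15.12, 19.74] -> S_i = 1.26 + 4.62*i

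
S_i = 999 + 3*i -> [999, 1002, 1005, 1008, 1011]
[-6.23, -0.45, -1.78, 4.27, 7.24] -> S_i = Random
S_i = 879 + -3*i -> [879, 876, 873, 870, 867]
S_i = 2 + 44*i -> [2, 46, 90, 134, 178]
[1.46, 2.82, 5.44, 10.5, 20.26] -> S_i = 1.46*1.93^i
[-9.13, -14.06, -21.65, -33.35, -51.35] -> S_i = -9.13*1.54^i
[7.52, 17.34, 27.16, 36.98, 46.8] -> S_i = 7.52 + 9.82*i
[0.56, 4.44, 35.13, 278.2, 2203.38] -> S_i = 0.56*7.92^i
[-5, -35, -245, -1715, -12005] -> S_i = -5*7^i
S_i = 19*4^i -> [19, 76, 304, 1216, 4864]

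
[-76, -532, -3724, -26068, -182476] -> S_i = -76*7^i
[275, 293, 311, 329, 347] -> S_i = 275 + 18*i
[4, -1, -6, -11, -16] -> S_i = 4 + -5*i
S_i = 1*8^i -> [1, 8, 64, 512, 4096]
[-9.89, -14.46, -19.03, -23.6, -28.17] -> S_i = -9.89 + -4.57*i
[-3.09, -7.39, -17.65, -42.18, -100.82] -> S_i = -3.09*2.39^i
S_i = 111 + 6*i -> [111, 117, 123, 129, 135]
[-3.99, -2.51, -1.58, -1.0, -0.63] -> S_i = -3.99*0.63^i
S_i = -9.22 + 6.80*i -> [-9.22, -2.42, 4.38, 11.18, 17.98]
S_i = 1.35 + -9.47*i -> [1.35, -8.12, -17.59, -27.06, -36.53]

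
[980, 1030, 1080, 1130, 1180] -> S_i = 980 + 50*i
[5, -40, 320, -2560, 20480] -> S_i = 5*-8^i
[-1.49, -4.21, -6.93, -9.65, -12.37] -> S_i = -1.49 + -2.72*i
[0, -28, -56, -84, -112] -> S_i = 0 + -28*i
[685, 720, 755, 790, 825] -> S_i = 685 + 35*i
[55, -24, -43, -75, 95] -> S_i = Random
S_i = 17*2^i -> [17, 34, 68, 136, 272]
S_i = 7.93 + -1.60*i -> [7.93, 6.33, 4.73, 3.13, 1.53]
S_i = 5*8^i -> [5, 40, 320, 2560, 20480]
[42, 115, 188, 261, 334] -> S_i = 42 + 73*i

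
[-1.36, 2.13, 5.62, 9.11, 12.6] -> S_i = -1.36 + 3.49*i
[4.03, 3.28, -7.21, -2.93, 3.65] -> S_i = Random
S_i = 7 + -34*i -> [7, -27, -61, -95, -129]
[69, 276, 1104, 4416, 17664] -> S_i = 69*4^i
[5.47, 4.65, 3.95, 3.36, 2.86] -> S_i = 5.47*0.85^i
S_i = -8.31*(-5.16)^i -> [-8.31, 42.88, -221.26, 1141.7, -5891.15]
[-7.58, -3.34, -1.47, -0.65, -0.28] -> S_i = -7.58*0.44^i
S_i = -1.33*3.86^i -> [-1.33, -5.13, -19.82, -76.49, -295.26]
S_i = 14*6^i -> [14, 84, 504, 3024, 18144]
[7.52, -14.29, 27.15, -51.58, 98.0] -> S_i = 7.52*(-1.90)^i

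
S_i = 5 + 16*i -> [5, 21, 37, 53, 69]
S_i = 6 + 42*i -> [6, 48, 90, 132, 174]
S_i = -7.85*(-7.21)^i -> [-7.85, 56.6, -408.08, 2942.22, -21213.42]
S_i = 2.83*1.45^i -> [2.83, 4.1, 5.95, 8.63, 12.51]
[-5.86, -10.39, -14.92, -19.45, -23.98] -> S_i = -5.86 + -4.53*i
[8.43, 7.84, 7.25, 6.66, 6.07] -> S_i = 8.43 + -0.59*i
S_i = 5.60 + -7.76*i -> [5.6, -2.16, -9.92, -17.68, -25.44]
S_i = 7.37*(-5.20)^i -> [7.37, -38.32, 199.28, -1036.28, 5388.66]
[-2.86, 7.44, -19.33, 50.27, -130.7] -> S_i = -2.86*(-2.60)^i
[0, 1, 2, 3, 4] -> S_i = 0 + 1*i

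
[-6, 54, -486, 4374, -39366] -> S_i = -6*-9^i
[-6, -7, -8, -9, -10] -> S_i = -6 + -1*i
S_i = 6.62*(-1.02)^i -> [6.62, -6.75, 6.89, -7.03, 7.17]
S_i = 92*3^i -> [92, 276, 828, 2484, 7452]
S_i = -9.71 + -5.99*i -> [-9.71, -15.7, -21.69, -27.68, -33.67]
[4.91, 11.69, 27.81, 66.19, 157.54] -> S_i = 4.91*2.38^i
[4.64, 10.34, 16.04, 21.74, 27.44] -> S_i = 4.64 + 5.70*i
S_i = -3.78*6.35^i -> [-3.78, -24.0, -152.42, -967.86, -6145.92]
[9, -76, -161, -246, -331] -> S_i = 9 + -85*i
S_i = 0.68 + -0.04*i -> [0.68, 0.64, 0.6, 0.56, 0.52]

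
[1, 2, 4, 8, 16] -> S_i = 1*2^i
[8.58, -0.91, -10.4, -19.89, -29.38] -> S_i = 8.58 + -9.49*i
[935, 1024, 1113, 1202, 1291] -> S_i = 935 + 89*i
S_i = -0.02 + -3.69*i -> [-0.02, -3.71, -7.4, -11.09, -14.78]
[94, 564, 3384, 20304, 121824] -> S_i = 94*6^i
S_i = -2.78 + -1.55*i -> [-2.78, -4.33, -5.88, -7.43, -8.98]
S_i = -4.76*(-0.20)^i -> [-4.76, 0.95, -0.19, 0.04, -0.01]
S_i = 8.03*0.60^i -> [8.03, 4.82, 2.89, 1.73, 1.04]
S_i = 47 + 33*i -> [47, 80, 113, 146, 179]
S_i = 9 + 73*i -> [9, 82, 155, 228, 301]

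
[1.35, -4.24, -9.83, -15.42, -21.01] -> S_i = 1.35 + -5.59*i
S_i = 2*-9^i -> [2, -18, 162, -1458, 13122]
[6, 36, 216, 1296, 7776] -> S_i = 6*6^i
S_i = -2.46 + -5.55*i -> [-2.46, -8.01, -13.56, -19.11, -24.66]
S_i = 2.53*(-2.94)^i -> [2.53, -7.44, 21.87, -64.29, 189.02]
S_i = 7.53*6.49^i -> [7.53, 48.87, 317.16, 2058.4, 13358.99]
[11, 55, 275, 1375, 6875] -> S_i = 11*5^i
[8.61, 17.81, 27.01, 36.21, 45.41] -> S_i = 8.61 + 9.20*i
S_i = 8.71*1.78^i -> [8.71, 15.5, 27.6, 49.12, 87.44]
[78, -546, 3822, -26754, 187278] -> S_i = 78*-7^i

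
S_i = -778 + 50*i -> [-778, -728, -678, -628, -578]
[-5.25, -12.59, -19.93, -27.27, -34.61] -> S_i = -5.25 + -7.34*i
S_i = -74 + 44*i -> [-74, -30, 14, 58, 102]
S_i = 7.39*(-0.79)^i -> [7.39, -5.84, 4.61, -3.64, 2.88]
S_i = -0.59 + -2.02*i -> [-0.59, -2.61, -4.63, -6.65, -8.67]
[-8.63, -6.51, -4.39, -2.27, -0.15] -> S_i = -8.63 + 2.12*i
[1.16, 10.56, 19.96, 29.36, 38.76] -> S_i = 1.16 + 9.40*i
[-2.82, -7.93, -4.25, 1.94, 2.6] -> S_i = Random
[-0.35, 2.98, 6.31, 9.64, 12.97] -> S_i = -0.35 + 3.33*i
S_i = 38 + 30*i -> [38, 68, 98, 128, 158]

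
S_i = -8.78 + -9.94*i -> [-8.78, -18.72, -28.66, -38.6, -48.54]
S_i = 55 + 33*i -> [55, 88, 121, 154, 187]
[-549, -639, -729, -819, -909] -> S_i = -549 + -90*i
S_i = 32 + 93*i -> [32, 125, 218, 311, 404]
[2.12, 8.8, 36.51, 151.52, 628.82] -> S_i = 2.12*4.15^i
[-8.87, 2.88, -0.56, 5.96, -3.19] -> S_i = Random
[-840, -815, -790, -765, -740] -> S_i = -840 + 25*i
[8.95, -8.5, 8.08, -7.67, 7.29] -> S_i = 8.95*(-0.95)^i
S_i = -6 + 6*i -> [-6, 0, 6, 12, 18]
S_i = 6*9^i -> [6, 54, 486, 4374, 39366]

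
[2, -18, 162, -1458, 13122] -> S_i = 2*-9^i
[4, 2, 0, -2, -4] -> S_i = 4 + -2*i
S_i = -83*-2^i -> [-83, 166, -332, 664, -1328]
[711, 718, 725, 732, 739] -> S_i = 711 + 7*i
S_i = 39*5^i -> [39, 195, 975, 4875, 24375]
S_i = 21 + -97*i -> [21, -76, -173, -270, -367]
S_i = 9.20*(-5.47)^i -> [9.2, -50.32, 275.27, -1505.74, 8236.39]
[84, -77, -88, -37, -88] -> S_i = Random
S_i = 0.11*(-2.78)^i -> [0.11, -0.31, 0.85, -2.36, 6.57]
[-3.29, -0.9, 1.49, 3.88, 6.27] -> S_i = -3.29 + 2.39*i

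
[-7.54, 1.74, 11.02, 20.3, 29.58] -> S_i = -7.54 + 9.28*i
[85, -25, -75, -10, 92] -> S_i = Random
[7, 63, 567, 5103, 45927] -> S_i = 7*9^i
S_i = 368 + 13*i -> [368, 381, 394, 407, 420]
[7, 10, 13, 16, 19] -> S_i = 7 + 3*i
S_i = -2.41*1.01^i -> [-2.41, -2.43, -2.46, -2.48, -2.51]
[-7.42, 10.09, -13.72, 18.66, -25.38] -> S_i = -7.42*(-1.36)^i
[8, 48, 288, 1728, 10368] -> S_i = 8*6^i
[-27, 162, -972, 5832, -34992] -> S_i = -27*-6^i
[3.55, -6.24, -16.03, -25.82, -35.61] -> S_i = 3.55 + -9.79*i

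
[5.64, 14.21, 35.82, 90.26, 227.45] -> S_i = 5.64*2.52^i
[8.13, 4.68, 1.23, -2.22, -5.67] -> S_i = 8.13 + -3.45*i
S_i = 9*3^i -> [9, 27, 81, 243, 729]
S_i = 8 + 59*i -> [8, 67, 126, 185, 244]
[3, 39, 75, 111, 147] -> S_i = 3 + 36*i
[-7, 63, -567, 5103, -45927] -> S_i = -7*-9^i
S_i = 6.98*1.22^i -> [6.98, 8.52, 10.39, 12.67, 15.46]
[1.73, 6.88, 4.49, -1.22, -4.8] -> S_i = Random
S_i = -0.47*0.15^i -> [-0.47, -0.07, -0.01, -0.0, -0.0]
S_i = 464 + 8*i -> [464, 472, 480, 488, 496]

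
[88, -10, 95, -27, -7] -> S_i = Random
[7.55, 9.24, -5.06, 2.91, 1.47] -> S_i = Random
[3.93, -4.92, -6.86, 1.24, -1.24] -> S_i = Random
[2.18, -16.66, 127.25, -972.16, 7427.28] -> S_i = 2.18*(-7.64)^i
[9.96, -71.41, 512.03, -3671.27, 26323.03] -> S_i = 9.96*(-7.17)^i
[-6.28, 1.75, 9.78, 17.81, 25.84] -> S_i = -6.28 + 8.03*i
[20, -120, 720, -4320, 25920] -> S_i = 20*-6^i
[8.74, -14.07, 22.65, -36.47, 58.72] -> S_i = 8.74*(-1.61)^i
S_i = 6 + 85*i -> [6, 91, 176, 261, 346]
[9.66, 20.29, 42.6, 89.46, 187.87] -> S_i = 9.66*2.10^i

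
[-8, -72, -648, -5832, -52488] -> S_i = -8*9^i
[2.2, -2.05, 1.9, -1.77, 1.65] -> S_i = 2.20*(-0.93)^i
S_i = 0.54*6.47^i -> [0.54, 3.49, 22.6, 146.25, 946.26]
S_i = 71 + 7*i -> [71, 78, 85, 92, 99]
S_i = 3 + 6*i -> [3, 9, 15, 21, 27]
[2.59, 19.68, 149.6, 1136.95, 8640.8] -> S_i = 2.59*7.60^i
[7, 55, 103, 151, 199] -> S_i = 7 + 48*i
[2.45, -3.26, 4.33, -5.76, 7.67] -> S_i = 2.45*(-1.33)^i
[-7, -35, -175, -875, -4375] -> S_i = -7*5^i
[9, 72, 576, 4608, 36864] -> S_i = 9*8^i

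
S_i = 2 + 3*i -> [2, 5, 8, 11, 14]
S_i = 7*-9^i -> [7, -63, 567, -5103, 45927]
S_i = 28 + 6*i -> [28, 34, 40, 46, 52]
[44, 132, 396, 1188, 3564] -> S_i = 44*3^i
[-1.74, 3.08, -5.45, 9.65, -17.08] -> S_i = -1.74*(-1.77)^i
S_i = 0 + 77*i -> [0, 77, 154, 231, 308]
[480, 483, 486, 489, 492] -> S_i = 480 + 3*i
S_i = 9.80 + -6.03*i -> [9.8, 3.77, -2.26, -8.29, -14.32]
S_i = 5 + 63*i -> [5, 68, 131, 194, 257]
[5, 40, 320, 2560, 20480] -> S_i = 5*8^i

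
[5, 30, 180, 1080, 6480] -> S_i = 5*6^i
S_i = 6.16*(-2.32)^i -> [6.16, -14.29, 33.16, -76.92, 178.46]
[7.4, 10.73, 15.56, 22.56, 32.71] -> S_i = 7.40*1.45^i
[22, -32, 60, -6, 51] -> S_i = Random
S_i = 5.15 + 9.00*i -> [5.15, 14.15, 23.15, 32.15, 41.15]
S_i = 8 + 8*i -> [8, 16, 24, 32, 40]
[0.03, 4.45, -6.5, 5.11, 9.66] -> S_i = Random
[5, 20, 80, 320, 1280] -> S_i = 5*4^i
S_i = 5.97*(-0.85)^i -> [5.97, -5.07, 4.31, -3.67, 3.12]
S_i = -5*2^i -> [-5, -10, -20, -40, -80]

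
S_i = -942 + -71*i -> [-942, -1013, -1084, -1155, -1226]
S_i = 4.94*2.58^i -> [4.94, 12.75, 32.88, 84.84, 218.88]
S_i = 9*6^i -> [9, 54, 324, 1944, 11664]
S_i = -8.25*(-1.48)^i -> [-8.25, 12.21, -18.07, 26.74, -39.58]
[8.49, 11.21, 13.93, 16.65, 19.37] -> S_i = 8.49 + 2.72*i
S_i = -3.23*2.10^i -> [-3.23, -6.78, -14.24, -29.91, -62.82]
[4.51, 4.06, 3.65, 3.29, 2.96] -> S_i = 4.51*0.90^i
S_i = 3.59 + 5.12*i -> [3.59, 8.71, 13.83, 18.95, 24.07]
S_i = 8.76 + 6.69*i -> [8.76, 15.45, 22.14, 28.83, 35.52]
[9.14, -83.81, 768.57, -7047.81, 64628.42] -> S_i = 9.14*(-9.17)^i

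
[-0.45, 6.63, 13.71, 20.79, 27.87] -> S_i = -0.45 + 7.08*i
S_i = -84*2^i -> [-84, -168, -336, -672, -1344]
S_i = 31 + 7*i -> [31, 38, 45, 52, 59]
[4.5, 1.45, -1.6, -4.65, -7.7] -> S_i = 4.50 + -3.05*i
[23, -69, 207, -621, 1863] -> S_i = 23*-3^i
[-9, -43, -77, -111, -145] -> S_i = -9 + -34*i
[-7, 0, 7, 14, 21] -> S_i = -7 + 7*i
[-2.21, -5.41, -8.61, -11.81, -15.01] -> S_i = -2.21 + -3.20*i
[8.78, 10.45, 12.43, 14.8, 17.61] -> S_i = 8.78*1.19^i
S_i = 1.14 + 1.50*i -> [1.14, 2.64, 4.14, 5.64, 7.14]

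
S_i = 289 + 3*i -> [289, 292, 295, 298, 301]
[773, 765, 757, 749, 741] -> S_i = 773 + -8*i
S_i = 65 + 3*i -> [65, 68, 71, 74, 77]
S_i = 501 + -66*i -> [501, 435, 369, 303, 237]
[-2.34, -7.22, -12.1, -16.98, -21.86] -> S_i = -2.34 + -4.88*i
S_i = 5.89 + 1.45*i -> [5.89, 7.34, 8.79, 10.24, 11.69]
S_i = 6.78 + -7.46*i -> [6.78, -0.68, -8.14, -15.6, -23.06]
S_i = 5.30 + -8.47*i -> [5.3, -3.17, -11.64, -20.11, -28.58]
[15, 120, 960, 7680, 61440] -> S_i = 15*8^i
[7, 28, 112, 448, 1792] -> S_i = 7*4^i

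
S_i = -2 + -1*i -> [-2, -3, -4, -5, -6]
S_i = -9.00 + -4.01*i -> [-9.0, -13.01, -17.02, -21.03, -25.04]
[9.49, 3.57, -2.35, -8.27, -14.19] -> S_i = 9.49 + -5.92*i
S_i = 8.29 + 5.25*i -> [8.29, 13.54, 18.79, 24.04, 29.29]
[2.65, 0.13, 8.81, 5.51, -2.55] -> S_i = Random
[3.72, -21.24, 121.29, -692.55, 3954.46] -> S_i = 3.72*(-5.71)^i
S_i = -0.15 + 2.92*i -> [-0.15, 2.77, 5.69, 8.61, 11.53]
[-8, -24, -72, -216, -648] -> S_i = -8*3^i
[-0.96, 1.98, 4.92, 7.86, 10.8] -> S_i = -0.96 + 2.94*i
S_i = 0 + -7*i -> [0, -7, -14, -21, -28]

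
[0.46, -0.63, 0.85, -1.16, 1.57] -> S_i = 0.46*(-1.36)^i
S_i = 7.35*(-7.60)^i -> [7.35, -55.86, 424.54, -3226.47, 24521.2]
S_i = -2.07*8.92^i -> [-2.07, -18.46, -164.7, -1469.15, -13104.78]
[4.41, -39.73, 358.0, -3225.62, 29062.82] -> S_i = 4.41*(-9.01)^i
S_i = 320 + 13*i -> [320, 333, 346, 359, 372]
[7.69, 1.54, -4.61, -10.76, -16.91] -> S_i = 7.69 + -6.15*i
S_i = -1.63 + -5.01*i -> [-1.63, -6.64, -11.65, -16.66, -21.67]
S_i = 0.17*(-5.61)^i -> [0.17, -0.95, 5.35, -30.01, 168.38]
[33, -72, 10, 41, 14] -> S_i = Random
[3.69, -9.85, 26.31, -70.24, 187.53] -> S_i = 3.69*(-2.67)^i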